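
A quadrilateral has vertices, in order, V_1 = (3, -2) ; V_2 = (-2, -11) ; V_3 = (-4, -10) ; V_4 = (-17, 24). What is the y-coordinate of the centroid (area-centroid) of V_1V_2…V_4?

Apply the shoelace (surveyor's) formula. First the cross-terms c_i = x_i·y_{i+1} − x_{i+1}·y_i:
  -37, -24, -266, -38  ⇒  2A = -365, A = -182.5.
Then Σ (y_i + y_{i+1})·c_i = -3575, so ȳ = -3575 / (6·(-182.5)) = 715/219.

715/219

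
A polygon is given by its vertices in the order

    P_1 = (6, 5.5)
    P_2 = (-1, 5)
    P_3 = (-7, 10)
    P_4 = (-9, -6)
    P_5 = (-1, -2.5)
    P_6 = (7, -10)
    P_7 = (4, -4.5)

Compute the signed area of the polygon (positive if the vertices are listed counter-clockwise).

147

Σ = (35.5) + (25) + (132) + (16.5) + (27.5) + (8.5) + (49) = 294
Signed area = Σ/2 = 147 (positive ⇒ counter-clockwise traversal).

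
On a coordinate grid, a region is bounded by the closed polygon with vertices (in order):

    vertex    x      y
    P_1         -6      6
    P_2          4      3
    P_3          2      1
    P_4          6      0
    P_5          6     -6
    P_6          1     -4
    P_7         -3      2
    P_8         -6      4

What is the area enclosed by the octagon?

Σ = (-42) + (-2) + (-6) + (-36) + (-18) + (-10) + (0) + (-12) = -126
Area = |Σ|/2 = 63.

63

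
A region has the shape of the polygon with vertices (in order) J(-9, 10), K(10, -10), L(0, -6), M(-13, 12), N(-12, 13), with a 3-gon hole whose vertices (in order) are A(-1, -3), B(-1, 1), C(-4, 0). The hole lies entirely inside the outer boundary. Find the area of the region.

Outer boundary:
Apply the shoelace formula: 2A = Σ (x_i·y_{i+1} − x_{i+1}·y_i), indices taken mod 5.
Cross-terms: -10, -60, -78, -25, -3  ⇒  Σ = -176
Area = |Σ|/2 = 88.
Hole:
Apply the shoelace formula: 2A = Σ (x_i·y_{i+1} − x_{i+1}·y_i), indices taken mod 3.
Σ = (-4) + (4) + (12) = 12
Area = |Σ|/2 = 6.
Net area = 88 − 6 = 82.

82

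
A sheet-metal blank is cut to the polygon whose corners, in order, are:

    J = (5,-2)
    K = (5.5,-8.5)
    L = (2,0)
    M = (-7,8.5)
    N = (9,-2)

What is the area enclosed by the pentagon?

Apply the surveyor's formula: 2A = Σ (x_i·y_{i+1} − x_{i+1}·y_i), indices taken mod 5.
Σ = (-31.5) + (17) + (17) + (-62.5) + (-8) = -68
Area = |Σ|/2 = 34.

34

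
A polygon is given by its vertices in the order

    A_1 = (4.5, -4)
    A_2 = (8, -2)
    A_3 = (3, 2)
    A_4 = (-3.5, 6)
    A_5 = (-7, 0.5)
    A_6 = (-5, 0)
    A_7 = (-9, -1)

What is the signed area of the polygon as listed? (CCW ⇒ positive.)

79.125

Σ = (23) + (22) + (25) + (40.25) + (2.5) + (5) + (40.5) = 158.25
Signed area = Σ/2 = 79.125 (positive ⇒ counter-clockwise traversal).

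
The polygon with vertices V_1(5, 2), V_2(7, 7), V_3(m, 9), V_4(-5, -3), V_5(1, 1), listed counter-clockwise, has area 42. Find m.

4

Write out the shoelace sum; only the two edges meeting at V_3 involve m:
2·Area = [(7·9 − m·7) + (m·(-3) − (-5)·9)] + 16
       = -10·m + 124 = 84
⇒ m = 4.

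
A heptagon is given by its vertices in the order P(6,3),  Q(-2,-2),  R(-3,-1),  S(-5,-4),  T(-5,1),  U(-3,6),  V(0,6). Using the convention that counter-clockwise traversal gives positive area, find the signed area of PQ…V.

Σ = (-6) + (-4) + (7) + (-25) + (-27) + (-18) + (-36) = -109
Signed area = Σ/2 = -54.5 (negative ⇒ clockwise traversal).

-54.5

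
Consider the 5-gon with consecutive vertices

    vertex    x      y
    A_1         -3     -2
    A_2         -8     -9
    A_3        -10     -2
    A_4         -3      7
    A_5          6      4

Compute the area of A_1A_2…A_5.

Σ = (11) + (-74) + (-76) + (-54) + (0) = -193
Area = |Σ|/2 = 96.5.

96.5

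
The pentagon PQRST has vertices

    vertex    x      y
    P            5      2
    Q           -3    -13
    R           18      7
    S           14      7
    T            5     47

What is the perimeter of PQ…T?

|PQ| = √((-8)² + (-15)²) = √289 = 17
|QR| = √((21)² + (20)²) = √841 = 29
|RS| = √((-4)² + (0)²) = √16 = 4
|ST| = √((-9)² + (40)²) = √1681 = 41
|TP| = √((0)² + (-45)²) = √2025 = 45
Perimeter = 17 + 29 + 4 + 41 + 45 = 136.

136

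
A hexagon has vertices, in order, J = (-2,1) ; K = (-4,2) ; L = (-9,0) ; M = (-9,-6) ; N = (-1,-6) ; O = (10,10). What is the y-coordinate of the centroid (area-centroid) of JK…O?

-167/300

Apply the shoelace (surveyor's) formula. First the cross-terms c_i = x_i·y_{i+1} − x_{i+1}·y_i:
  0, 18, 54, 48, 50, 30  ⇒  2A = 200, A = 100.
Then Σ (y_i + y_{i+1})·c_i = -334, so ȳ = -334 / (6·100) = -167/300.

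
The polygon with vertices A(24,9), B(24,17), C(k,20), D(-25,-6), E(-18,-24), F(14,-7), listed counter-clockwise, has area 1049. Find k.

14

The doubled signed area Σ (x_i y_{i+1} − x_{i+1} y_i) is linear in k.
With k=0 it equals 2420; the coefficient of k is -23 (from the two edges through C).
So -23·k + 2420 = 2·1049 = 2098 ⇒ k = 14.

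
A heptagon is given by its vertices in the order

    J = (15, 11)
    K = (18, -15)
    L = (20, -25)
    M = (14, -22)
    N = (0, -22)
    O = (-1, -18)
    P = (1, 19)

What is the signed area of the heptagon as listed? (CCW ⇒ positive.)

-634

Apply the shoelace formula: 2A = Σ (x_i·y_{i+1} − x_{i+1}·y_i), indices taken mod 7.
J→K: (15)(-15) − (18)(11) = -423
K→L: (18)(-25) − (20)(-15) = -150
L→M: (20)(-22) − (14)(-25) = -90
M→N: (14)(-22) − (0)(-22) = -308
N→O: (0)(-18) − (-1)(-22) = -22
O→P: (-1)(19) − (1)(-18) = -1
P→J: (1)(11) − (15)(19) = -274
Σ = -1268
Signed area = Σ/2 = -634 (negative ⇒ clockwise traversal).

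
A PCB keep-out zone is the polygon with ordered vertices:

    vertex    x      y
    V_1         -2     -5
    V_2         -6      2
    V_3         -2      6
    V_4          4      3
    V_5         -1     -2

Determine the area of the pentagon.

Apply the surveyor's formula: 2A = Σ (x_i·y_{i+1} − x_{i+1}·y_i), indices taken mod 5.
Σ = (-34) + (-32) + (-30) + (-5) + (1) = -100
Area = |Σ|/2 = 50.

50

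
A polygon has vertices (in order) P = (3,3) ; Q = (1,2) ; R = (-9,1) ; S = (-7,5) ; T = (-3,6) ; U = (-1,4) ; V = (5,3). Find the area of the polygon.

Apply Gauss's area formula: 2A = Σ (x_i·y_{i+1} − x_{i+1}·y_i), indices taken mod 7.
Σ = (3) + (19) + (-38) + (-27) + (-6) + (-23) + (6) = -66
Area = |Σ|/2 = 33.

33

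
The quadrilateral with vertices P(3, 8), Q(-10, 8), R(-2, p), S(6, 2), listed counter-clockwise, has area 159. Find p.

-10

The doubled signed area Σ (x_i y_{i+1} − x_{i+1} y_i) is linear in p.
With p=0 it equals 158; the coefficient of p is -16 (from the two edges through R).
So -16·p + 158 = 2·159 = 318 ⇒ p = -10.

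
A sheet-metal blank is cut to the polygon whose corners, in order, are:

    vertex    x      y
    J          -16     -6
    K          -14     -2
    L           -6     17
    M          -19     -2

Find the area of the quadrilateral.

Σ = (-52) + (-250) + (335) + (82) = 115
Area = |Σ|/2 = 57.5.

57.5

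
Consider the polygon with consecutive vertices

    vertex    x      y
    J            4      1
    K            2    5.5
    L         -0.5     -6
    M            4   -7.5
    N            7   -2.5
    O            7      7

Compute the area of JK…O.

63.25

Σ = (20) + (-9.25) + (27.75) + (42.5) + (66.5) + (-21) = 126.5
Area = |Σ|/2 = 63.25.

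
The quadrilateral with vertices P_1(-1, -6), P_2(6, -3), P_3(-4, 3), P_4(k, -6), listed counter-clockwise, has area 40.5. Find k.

Write out the shoelace sum; only the two edges meeting at P_4 involve k:
2·Area = [((-4)·(-6) − k·3) + (k·(-6) − (-1)·(-6))] + 45
       = -9·k + 63 = 81
⇒ k = -2.

-2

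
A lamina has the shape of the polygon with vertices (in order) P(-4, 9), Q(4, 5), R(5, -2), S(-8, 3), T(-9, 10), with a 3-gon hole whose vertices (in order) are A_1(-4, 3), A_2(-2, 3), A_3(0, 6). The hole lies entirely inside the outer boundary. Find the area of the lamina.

Outer boundary:
Cross-terms: -56, -33, -1, -53, -41  ⇒  Σ = -184
Area = |Σ|/2 = 92.
Hole:
Apply Gauss's area formula: 2A = Σ (x_i·y_{i+1} − x_{i+1}·y_i), indices taken mod 3.
Cross-terms: -6, -12, 24  ⇒  Σ = 6
Area = |Σ|/2 = 3.
Net area = 92 − 3 = 89.

89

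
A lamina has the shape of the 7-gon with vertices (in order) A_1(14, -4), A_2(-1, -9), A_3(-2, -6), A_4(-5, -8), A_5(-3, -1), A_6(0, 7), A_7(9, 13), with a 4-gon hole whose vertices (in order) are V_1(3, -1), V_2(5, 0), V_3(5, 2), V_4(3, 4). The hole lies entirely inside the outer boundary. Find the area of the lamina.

231.5

Outer boundary:
Apply Gauss's area formula: 2A = Σ (x_i·y_{i+1} − x_{i+1}·y_i), indices taken mod 7.
Σ = (-130) + (-12) + (-14) + (-19) + (-21) + (-63) + (-218) = -477
Area = |Σ|/2 = 238.5.
Hole:
Apply the surveyor's formula: 2A = Σ (x_i·y_{i+1} − x_{i+1}·y_i), indices taken mod 4.
Cross-terms: 5, 10, 14, -15  ⇒  Σ = 14
Area = |Σ|/2 = 7.
Net area = 238.5 − 7 = 231.5.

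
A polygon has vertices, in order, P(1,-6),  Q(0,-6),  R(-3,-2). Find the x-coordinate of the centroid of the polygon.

-2/3

Apply the shoelace (surveyor's) formula. First the cross-terms c_i = x_i·y_{i+1} − x_{i+1}·y_i:
  -6, -18, 20  ⇒  2A = -4, A = -2.
Then Σ (x_i + x_{i+1})·c_i = 8, so x̄ = 8 / (6·(-2)) = -2/3.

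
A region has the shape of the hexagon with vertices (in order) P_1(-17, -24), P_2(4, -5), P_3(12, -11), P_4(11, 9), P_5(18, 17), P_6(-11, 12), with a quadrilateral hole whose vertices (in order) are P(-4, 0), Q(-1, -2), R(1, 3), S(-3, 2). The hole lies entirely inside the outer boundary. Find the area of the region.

Outer boundary:
Σ = (181) + (16) + (229) + (25) + (403) + (468) = 1322
Area = |Σ|/2 = 661.
Hole:
Apply the surveyor's formula: 2A = Σ (x_i·y_{i+1} − x_{i+1}·y_i), indices taken mod 4.
Σ = (8) + (-1) + (11) + (8) = 26
Area = |Σ|/2 = 13.
Net area = 661 − 13 = 648.

648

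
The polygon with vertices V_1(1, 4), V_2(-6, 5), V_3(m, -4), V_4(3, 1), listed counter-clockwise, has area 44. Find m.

Write out the shoelace sum; only the two edges meeting at V_3 involve m:
2·Area = [((-6)·(-4) − m·5) + (m·1 − 3·(-4))] + 40
       = -4·m + 76 = 88
⇒ m = -3.

-3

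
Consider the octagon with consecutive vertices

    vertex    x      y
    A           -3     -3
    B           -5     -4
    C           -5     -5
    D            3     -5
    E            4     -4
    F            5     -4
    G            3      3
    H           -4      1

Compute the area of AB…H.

55.5

Apply the shoelace (surveyor's) formula: 2A = Σ (x_i·y_{i+1} − x_{i+1}·y_i), indices taken mod 8.
Cross-terms: -3, 5, 40, 8, 4, 27, 15, 15  ⇒  Σ = 111
Area = |Σ|/2 = 55.5.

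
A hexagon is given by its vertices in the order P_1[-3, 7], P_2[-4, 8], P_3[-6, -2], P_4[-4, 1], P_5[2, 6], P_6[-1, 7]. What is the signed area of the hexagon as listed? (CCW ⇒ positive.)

Apply Gauss's area formula: 2A = Σ (x_i·y_{i+1} − x_{i+1}·y_i), indices taken mod 6.
Σ = (4) + (56) + (-14) + (-26) + (20) + (14) = 54
Signed area = Σ/2 = 27 (positive ⇒ counter-clockwise traversal).

27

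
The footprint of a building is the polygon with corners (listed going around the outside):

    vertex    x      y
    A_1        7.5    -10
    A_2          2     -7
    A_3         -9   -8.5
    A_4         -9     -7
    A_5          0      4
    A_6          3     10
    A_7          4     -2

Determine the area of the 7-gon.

122.5

Apply Gauss's area formula: 2A = Σ (x_i·y_{i+1} − x_{i+1}·y_i), indices taken mod 7.
A_1→A_2: (7.5)(-7) − (2)(-10) = -32.5
A_2→A_3: (2)(-8.5) − (-9)(-7) = -80
A_3→A_4: (-9)(-7) − (-9)(-8.5) = -13.5
A_4→A_5: (-9)(4) − (0)(-7) = -36
A_5→A_6: (0)(10) − (3)(4) = -12
A_6→A_7: (3)(-2) − (4)(10) = -46
A_7→A_1: (4)(-10) − (7.5)(-2) = -25
Σ = -245
Area = |Σ|/2 = 122.5.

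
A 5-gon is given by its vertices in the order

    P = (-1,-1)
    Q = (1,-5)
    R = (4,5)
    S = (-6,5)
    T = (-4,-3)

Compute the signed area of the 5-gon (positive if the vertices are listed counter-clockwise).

Apply the surveyor's formula: 2A = Σ (x_i·y_{i+1} − x_{i+1}·y_i), indices taken mod 5.
Σ = (6) + (25) + (50) + (38) + (1) = 120
Signed area = Σ/2 = 60 (positive ⇒ counter-clockwise traversal).

60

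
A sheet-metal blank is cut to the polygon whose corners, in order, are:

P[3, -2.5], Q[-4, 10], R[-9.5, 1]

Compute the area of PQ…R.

65.875

Σ = (20) + (91) + (20.75) = 131.75
Area = |Σ|/2 = 65.875.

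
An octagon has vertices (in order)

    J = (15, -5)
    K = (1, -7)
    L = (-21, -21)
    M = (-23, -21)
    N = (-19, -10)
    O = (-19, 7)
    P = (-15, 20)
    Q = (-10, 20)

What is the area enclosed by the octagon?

Σ = (-100) + (-168) + (-42) + (-169) + (-323) + (-275) + (-100) + (-250) = -1427
Area = |Σ|/2 = 713.5.

713.5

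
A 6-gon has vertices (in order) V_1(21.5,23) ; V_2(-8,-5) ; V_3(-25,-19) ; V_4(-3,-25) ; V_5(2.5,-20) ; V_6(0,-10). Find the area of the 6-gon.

Apply Gauss's area formula: 2A = Σ (x_i·y_{i+1} − x_{i+1}·y_i), indices taken mod 6.
V_1→V_2: (21.5)(-5) − (-8)(23) = 76.5
V_2→V_3: (-8)(-19) − (-25)(-5) = 27
V_3→V_4: (-25)(-25) − (-3)(-19) = 568
V_4→V_5: (-3)(-20) − (2.5)(-25) = 122.5
V_5→V_6: (2.5)(-10) − (0)(-20) = -25
V_6→V_1: (0)(23) − (21.5)(-10) = 215
Σ = 984
Area = |Σ|/2 = 492.

492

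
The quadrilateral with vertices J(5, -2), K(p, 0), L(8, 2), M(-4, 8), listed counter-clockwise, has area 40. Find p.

Write out the shoelace sum; only the two edges meeting at K involve p:
2·Area = [(5·0 − p·(-2)) + (p·2 − 8·0)] + 40
       = 4·p + 40 = 80
⇒ p = 10.

10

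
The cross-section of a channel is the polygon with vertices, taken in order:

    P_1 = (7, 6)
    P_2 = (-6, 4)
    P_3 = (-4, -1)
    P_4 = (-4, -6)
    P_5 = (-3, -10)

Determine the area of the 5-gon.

Cross-terms: 64, 22, 20, 22, 52  ⇒  Σ = 180
Area = |Σ|/2 = 90.

90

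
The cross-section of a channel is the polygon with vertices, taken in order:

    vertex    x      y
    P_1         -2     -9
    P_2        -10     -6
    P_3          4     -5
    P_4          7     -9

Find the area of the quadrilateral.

Apply Gauss's area formula: 2A = Σ (x_i·y_{i+1} − x_{i+1}·y_i), indices taken mod 4.
Σ = (-78) + (74) + (-1) + (-81) = -86
Area = |Σ|/2 = 43.

43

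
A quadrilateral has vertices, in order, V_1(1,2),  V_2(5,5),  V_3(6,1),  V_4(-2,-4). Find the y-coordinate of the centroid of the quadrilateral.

119/156

Apply the surveyor's formula. First the cross-terms c_i = x_i·y_{i+1} − x_{i+1}·y_i:
  -5, -25, -22, 0  ⇒  2A = -52, A = -26.
Then Σ (y_i + y_{i+1})·c_i = -119, so ȳ = -119 / (6·(-26)) = 119/156.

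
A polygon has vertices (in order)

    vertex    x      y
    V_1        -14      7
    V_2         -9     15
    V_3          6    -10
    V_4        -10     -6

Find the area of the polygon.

Apply the shoelace formula: 2A = Σ (x_i·y_{i+1} − x_{i+1}·y_i), indices taken mod 4.
V_1→V_2: (-14)(15) − (-9)(7) = -147
V_2→V_3: (-9)(-10) − (6)(15) = 0
V_3→V_4: (6)(-6) − (-10)(-10) = -136
V_4→V_1: (-10)(7) − (-14)(-6) = -154
Σ = -437
Area = |Σ|/2 = 218.5.

218.5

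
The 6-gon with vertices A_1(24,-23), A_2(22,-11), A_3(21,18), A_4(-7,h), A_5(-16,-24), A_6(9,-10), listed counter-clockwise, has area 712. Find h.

-4

The doubled signed area Σ (x_i y_{i+1} − x_{i+1} y_i) is linear in h.
With h=0 it equals 1572; the coefficient of h is 37 (from the two edges through A_4).
So 37·h + 1572 = 2·712 = 1424 ⇒ h = -4.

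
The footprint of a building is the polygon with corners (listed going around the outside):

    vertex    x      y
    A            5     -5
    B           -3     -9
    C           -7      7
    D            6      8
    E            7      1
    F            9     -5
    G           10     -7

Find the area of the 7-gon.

Apply the surveyor's formula: 2A = Σ (x_i·y_{i+1} − x_{i+1}·y_i), indices taken mod 7.
Σ = (-60) + (-84) + (-98) + (-50) + (-44) + (-13) + (-15) = -364
Area = |Σ|/2 = 182.

182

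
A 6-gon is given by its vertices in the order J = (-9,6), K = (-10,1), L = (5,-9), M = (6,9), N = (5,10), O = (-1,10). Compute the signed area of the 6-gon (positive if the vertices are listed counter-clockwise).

J→K: (-9)(1) − (-10)(6) = 51
K→L: (-10)(-9) − (5)(1) = 85
L→M: (5)(9) − (6)(-9) = 99
M→N: (6)(10) − (5)(9) = 15
N→O: (5)(10) − (-1)(10) = 60
O→J: (-1)(6) − (-9)(10) = 84
Σ = 394
Signed area = Σ/2 = 197 (positive ⇒ counter-clockwise traversal).

197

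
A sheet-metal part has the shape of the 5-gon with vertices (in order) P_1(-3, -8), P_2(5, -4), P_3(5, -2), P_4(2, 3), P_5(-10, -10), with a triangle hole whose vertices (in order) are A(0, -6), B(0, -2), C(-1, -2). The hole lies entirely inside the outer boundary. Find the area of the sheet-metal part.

68.5

Outer boundary:
P_1→P_2: (-3)(-4) − (5)(-8) = 52
P_2→P_3: (5)(-2) − (5)(-4) = 10
P_3→P_4: (5)(3) − (2)(-2) = 19
P_4→P_5: (2)(-10) − (-10)(3) = 10
P_5→P_1: (-10)(-8) − (-3)(-10) = 50
Σ = 141
Area = |Σ|/2 = 70.5.
Hole:
Apply Gauss's area formula: 2A = Σ (x_i·y_{i+1} − x_{i+1}·y_i), indices taken mod 3.
Σ = (0) + (-2) + (6) = 4
Area = |Σ|/2 = 2.
Net area = 70.5 − 2 = 68.5.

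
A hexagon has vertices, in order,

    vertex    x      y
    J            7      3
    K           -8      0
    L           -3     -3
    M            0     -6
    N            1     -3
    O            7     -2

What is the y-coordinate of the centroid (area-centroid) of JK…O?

Apply the shoelace formula. First the cross-terms c_i = x_i·y_{i+1} − x_{i+1}·y_i:
  24, 24, 18, 6, 19, 35  ⇒  2A = 126, A = 63.
Then Σ (y_i + y_{i+1})·c_i = -276, so ȳ = -276 / (6·63) = -46/63.

-46/63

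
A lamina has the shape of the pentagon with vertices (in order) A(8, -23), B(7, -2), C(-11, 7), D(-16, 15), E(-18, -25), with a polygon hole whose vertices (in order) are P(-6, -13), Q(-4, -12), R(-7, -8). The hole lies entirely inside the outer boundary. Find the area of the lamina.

696

Outer boundary:
Σ = (145) + (27) + (-53) + (670) + (614) = 1403
Area = |Σ|/2 = 701.5.
Hole:
Σ = (20) + (-52) + (43) = 11
Area = |Σ|/2 = 5.5.
Net area = 701.5 − 5.5 = 696.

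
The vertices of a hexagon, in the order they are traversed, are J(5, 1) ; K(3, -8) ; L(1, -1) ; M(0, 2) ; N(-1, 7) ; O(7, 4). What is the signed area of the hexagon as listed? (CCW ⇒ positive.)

J→K: (5)(-8) − (3)(1) = -43
K→L: (3)(-1) − (1)(-8) = 5
L→M: (1)(2) − (0)(-1) = 2
M→N: (0)(7) − (-1)(2) = 2
N→O: (-1)(4) − (7)(7) = -53
O→J: (7)(1) − (5)(4) = -13
Σ = -100
Signed area = Σ/2 = -50 (negative ⇒ clockwise traversal).

-50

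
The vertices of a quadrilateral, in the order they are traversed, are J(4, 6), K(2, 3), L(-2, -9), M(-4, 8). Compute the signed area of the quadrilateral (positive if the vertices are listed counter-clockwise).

-60

Apply the shoelace (surveyor's) formula: 2A = Σ (x_i·y_{i+1} − x_{i+1}·y_i), indices taken mod 4.
J→K: (4)(3) − (2)(6) = 0
K→L: (2)(-9) − (-2)(3) = -12
L→M: (-2)(8) − (-4)(-9) = -52
M→J: (-4)(6) − (4)(8) = -56
Σ = -120
Signed area = Σ/2 = -60 (negative ⇒ clockwise traversal).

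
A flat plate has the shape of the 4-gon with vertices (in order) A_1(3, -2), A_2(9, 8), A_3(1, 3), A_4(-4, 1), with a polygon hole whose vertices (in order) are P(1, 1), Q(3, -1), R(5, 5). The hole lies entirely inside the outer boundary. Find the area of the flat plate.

Outer boundary:
Σ = (42) + (19) + (13) + (5) = 79
Area = |Σ|/2 = 39.5.
Hole:
Apply the surveyor's formula: 2A = Σ (x_i·y_{i+1} − x_{i+1}·y_i), indices taken mod 3.
Cross-terms: -4, 20, 0  ⇒  Σ = 16
Area = |Σ|/2 = 8.
Net area = 39.5 − 8 = 31.5.

31.5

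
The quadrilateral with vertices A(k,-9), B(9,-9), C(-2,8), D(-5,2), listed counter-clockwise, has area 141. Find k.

-6

The doubled signed area Σ (x_i y_{i+1} − x_{i+1} y_i) is linear in k.
With k=0 it equals 216; the coefficient of k is -11 (from the two edges through A).
So -11·k + 216 = 2·141 = 282 ⇒ k = -6.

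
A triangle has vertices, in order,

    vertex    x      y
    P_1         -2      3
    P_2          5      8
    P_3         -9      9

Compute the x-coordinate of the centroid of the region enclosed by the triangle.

-2

Apply Gauss's area formula. First the cross-terms c_i = x_i·y_{i+1} − x_{i+1}·y_i:
  -31, 117, -9  ⇒  2A = 77, A = 38.5.
Then Σ (x_i + x_{i+1})·c_i = -462, so x̄ = -462 / (6·38.5) = -2.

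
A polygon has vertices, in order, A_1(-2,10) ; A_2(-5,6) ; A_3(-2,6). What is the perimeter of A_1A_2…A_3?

12

|A_1A_2| = √((-3)² + (-4)²) = √25 = 5
|A_2A_3| = √((3)² + (0)²) = √9 = 3
|A_3A_1| = √((0)² + (4)²) = √16 = 4
Perimeter = 5 + 3 + 4 = 12.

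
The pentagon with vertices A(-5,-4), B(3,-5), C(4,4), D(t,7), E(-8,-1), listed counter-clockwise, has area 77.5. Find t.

The doubled signed area Σ (x_i y_{i+1} − x_{i+1} y_i) is linear in t.
With t=0 it equals 180; the coefficient of t is -5 (from the two edges through D).
So -5·t + 180 = 2·77.5 = 155 ⇒ t = 5.

5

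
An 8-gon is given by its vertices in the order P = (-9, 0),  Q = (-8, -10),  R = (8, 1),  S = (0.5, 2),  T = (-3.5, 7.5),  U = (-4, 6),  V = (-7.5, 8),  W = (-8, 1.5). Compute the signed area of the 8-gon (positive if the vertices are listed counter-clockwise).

Σ = (90) + (72) + (15.5) + (10.75) + (9) + (13) + (52.75) + (13.5) = 276.5
Signed area = Σ/2 = 138.25 (positive ⇒ counter-clockwise traversal).

138.25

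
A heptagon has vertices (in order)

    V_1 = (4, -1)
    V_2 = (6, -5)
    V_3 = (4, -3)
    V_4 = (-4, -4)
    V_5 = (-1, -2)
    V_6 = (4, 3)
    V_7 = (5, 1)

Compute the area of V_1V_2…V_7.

Apply the shoelace (surveyor's) formula: 2A = Σ (x_i·y_{i+1} − x_{i+1}·y_i), indices taken mod 7.
Σ = (-14) + (2) + (-28) + (4) + (5) + (-11) + (-9) = -51
Area = |Σ|/2 = 25.5.

25.5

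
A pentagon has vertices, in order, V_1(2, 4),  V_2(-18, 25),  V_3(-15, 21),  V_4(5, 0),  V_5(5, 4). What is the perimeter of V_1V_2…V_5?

|V_1V_2| = √((-20)² + (21)²) = √841 = 29
|V_2V_3| = √((3)² + (-4)²) = √25 = 5
|V_3V_4| = √((20)² + (-21)²) = √841 = 29
|V_4V_5| = √((0)² + (4)²) = √16 = 4
|V_5V_1| = √((-3)² + (0)²) = √9 = 3
Perimeter = 29 + 5 + 29 + 4 + 3 = 70.

70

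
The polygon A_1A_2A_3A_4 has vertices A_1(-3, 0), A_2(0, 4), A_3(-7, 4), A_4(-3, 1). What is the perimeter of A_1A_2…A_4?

|A_1A_2| = √((3)² + (4)²) = √25 = 5
|A_2A_3| = √((-7)² + (0)²) = √49 = 7
|A_3A_4| = √((4)² + (-3)²) = √25 = 5
|A_4A_1| = √((0)² + (-1)²) = √1 = 1
Perimeter = 5 + 7 + 5 + 1 = 18.

18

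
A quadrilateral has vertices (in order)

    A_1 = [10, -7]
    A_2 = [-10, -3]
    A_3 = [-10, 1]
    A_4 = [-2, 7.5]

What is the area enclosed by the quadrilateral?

Cross-terms: -100, -40, -73, -61  ⇒  Σ = -274
Area = |Σ|/2 = 137.

137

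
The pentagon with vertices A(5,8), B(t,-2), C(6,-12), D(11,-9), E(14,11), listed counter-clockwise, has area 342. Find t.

-15

The doubled signed area Σ (x_i y_{i+1} − x_{i+1} y_i) is linear in t.
With t=0 it equals 384; the coefficient of t is -20 (from the two edges through B).
So -20·t + 384 = 2·342 = 684 ⇒ t = -15.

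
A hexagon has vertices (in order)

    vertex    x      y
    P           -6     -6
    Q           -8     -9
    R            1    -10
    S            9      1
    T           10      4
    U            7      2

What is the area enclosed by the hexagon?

87

Apply Gauss's area formula: 2A = Σ (x_i·y_{i+1} − x_{i+1}·y_i), indices taken mod 6.
P→Q: (-6)(-9) − (-8)(-6) = 6
Q→R: (-8)(-10) − (1)(-9) = 89
R→S: (1)(1) − (9)(-10) = 91
S→T: (9)(4) − (10)(1) = 26
T→U: (10)(2) − (7)(4) = -8
U→P: (7)(-6) − (-6)(2) = -30
Σ = 174
Area = |Σ|/2 = 87.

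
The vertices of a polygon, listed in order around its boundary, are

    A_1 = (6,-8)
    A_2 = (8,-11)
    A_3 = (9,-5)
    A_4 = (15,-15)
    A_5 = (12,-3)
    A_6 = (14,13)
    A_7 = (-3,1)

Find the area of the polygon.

Apply the shoelace formula: 2A = Σ (x_i·y_{i+1} − x_{i+1}·y_i), indices taken mod 7.
Cross-terms: -2, 59, -60, 135, 198, 53, 18  ⇒  Σ = 401
Area = |Σ|/2 = 200.5.

200.5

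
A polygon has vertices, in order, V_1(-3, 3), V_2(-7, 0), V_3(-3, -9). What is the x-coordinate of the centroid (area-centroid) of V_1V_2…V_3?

Apply the shoelace (surveyor's) formula. First the cross-terms c_i = x_i·y_{i+1} − x_{i+1}·y_i:
  21, 63, -36  ⇒  2A = 48, A = 24.
Then Σ (x_i + x_{i+1})·c_i = -624, so x̄ = -624 / (6·24) = -13/3.

-13/3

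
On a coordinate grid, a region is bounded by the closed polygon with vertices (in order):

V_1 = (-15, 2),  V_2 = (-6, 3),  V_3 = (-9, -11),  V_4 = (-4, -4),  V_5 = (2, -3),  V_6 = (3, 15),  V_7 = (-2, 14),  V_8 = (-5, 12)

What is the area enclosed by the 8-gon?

199.5

V_1→V_2: (-15)(3) − (-6)(2) = -33
V_2→V_3: (-6)(-11) − (-9)(3) = 93
V_3→V_4: (-9)(-4) − (-4)(-11) = -8
V_4→V_5: (-4)(-3) − (2)(-4) = 20
V_5→V_6: (2)(15) − (3)(-3) = 39
V_6→V_7: (3)(14) − (-2)(15) = 72
V_7→V_8: (-2)(12) − (-5)(14) = 46
V_8→V_1: (-5)(2) − (-15)(12) = 170
Σ = 399
Area = |Σ|/2 = 199.5.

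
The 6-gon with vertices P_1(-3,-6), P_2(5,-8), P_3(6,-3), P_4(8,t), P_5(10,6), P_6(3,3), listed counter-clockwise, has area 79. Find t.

1

Write out the shoelace sum; only the two edges meeting at P_4 involve t:
2·Area = [(6·t − 8·(-3)) + (8·6 − 10·t)] + 90
       = -4·t + 162 = 158
⇒ t = 1.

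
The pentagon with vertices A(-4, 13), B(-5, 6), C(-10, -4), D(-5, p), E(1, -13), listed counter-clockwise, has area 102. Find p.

Write out the shoelace sum; only the two edges meeting at D involve p:
2·Area = [((-10)·p − (-5)·(-4)) + ((-5)·(-13) − 1·p)] + 82
       = -11·p + 127 = 204
⇒ p = -7.

-7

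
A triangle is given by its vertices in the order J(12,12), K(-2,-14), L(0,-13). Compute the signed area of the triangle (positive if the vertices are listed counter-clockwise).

19

Σ = (-144) + (26) + (156) = 38
Signed area = Σ/2 = 19 (positive ⇒ counter-clockwise traversal).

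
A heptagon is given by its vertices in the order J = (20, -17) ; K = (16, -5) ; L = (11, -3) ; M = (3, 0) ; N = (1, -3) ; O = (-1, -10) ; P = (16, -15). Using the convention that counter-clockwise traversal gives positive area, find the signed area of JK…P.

Apply the surveyor's formula: 2A = Σ (x_i·y_{i+1} − x_{i+1}·y_i), indices taken mod 7.
Σ = (172) + (7) + (9) + (-9) + (-13) + (175) + (28) = 369
Signed area = Σ/2 = 184.5 (positive ⇒ counter-clockwise traversal).

184.5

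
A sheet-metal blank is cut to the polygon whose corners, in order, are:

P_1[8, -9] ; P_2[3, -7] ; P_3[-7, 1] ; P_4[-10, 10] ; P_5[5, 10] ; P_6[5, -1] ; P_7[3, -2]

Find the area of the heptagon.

179

Apply the shoelace (surveyor's) formula: 2A = Σ (x_i·y_{i+1} − x_{i+1}·y_i), indices taken mod 7.
P_1→P_2: (8)(-7) − (3)(-9) = -29
P_2→P_3: (3)(1) − (-7)(-7) = -46
P_3→P_4: (-7)(10) − (-10)(1) = -60
P_4→P_5: (-10)(10) − (5)(10) = -150
P_5→P_6: (5)(-1) − (5)(10) = -55
P_6→P_7: (5)(-2) − (3)(-1) = -7
P_7→P_1: (3)(-9) − (8)(-2) = -11
Σ = -358
Area = |Σ|/2 = 179.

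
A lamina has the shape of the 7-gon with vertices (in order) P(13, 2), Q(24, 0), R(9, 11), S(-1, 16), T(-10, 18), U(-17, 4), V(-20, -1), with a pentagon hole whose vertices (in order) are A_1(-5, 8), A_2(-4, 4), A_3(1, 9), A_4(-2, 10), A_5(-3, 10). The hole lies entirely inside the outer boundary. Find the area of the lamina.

Outer boundary:
Cross-terms: -48, 264, 155, 142, 266, 97, -27  ⇒  Σ = 849
Area = |Σ|/2 = 424.5.
Hole:
Apply the surveyor's formula: 2A = Σ (x_i·y_{i+1} − x_{i+1}·y_i), indices taken mod 5.
Cross-terms: 12, -40, 28, 10, 26  ⇒  Σ = 36
Area = |Σ|/2 = 18.
Net area = 424.5 − 18 = 406.5.

406.5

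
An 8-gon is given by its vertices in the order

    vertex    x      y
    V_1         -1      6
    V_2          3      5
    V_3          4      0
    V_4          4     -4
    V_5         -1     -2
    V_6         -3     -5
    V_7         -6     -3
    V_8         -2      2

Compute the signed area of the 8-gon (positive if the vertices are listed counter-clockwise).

-60.5

Apply the shoelace (surveyor's) formula: 2A = Σ (x_i·y_{i+1} − x_{i+1}·y_i), indices taken mod 8.
Cross-terms: -23, -20, -16, -12, -1, -21, -18, -10  ⇒  Σ = -121
Signed area = Σ/2 = -60.5 (negative ⇒ clockwise traversal).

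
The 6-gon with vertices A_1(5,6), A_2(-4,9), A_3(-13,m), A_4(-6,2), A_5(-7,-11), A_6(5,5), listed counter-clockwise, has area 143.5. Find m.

11

The doubled signed area Σ (x_i y_{i+1} − x_{i+1} y_i) is linear in m.
With m=0 it equals 265; the coefficient of m is 2 (from the two edges through A_3).
So 2·m + 265 = 2·143.5 = 287 ⇒ m = 11.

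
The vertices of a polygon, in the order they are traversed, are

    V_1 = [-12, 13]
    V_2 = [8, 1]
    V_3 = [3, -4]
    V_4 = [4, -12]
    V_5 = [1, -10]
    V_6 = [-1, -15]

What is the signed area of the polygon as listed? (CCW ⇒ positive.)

Cross-terms: -116, -35, -20, -28, -25, -193  ⇒  Σ = -417
Signed area = Σ/2 = -208.5 (negative ⇒ clockwise traversal).

-208.5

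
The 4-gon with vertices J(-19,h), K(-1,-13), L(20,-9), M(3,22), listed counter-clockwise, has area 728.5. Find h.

The doubled signed area Σ (x_i y_{i+1} − x_{i+1} y_i) is linear in h.
With h=0 it equals 1401; the coefficient of h is 4 (from the two edges through J).
So 4·h + 1401 = 2·728.5 = 1457 ⇒ h = 14.

14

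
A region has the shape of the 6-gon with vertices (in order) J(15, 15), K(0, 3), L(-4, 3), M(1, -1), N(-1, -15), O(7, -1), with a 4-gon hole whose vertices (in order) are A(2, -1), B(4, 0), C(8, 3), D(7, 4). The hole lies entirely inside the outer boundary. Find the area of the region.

128

Outer boundary:
J→K: (15)(3) − (0)(15) = 45
K→L: (0)(3) − (-4)(3) = 12
L→M: (-4)(-1) − (1)(3) = 1
M→N: (1)(-15) − (-1)(-1) = -16
N→O: (-1)(-1) − (7)(-15) = 106
O→J: (7)(15) − (15)(-1) = 120
Σ = 268
Area = |Σ|/2 = 134.
Hole:
Apply the shoelace (surveyor's) formula: 2A = Σ (x_i·y_{i+1} − x_{i+1}·y_i), indices taken mod 4.
A→B: (2)(0) − (4)(-1) = 4
B→C: (4)(3) − (8)(0) = 12
C→D: (8)(4) − (7)(3) = 11
D→A: (7)(-1) − (2)(4) = -15
Σ = 12
Area = |Σ|/2 = 6.
Net area = 134 − 6 = 128.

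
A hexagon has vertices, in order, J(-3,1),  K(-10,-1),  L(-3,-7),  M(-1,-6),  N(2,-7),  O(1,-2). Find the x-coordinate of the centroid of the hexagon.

Apply the surveyor's formula. First the cross-terms c_i = x_i·y_{i+1} − x_{i+1}·y_i:
  13, 67, 11, 19, 3, -5  ⇒  2A = 108, A = 54.
Then Σ (x_i + x_{i+1})·c_i = -1046, so x̄ = -1046 / (6·54) = -523/162.

-523/162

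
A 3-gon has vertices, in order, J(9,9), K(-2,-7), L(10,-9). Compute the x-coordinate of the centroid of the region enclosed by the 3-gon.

Apply Gauss's area formula. First the cross-terms c_i = x_i·y_{i+1} − x_{i+1}·y_i:
  -45, 88, 171  ⇒  2A = 214, A = 107.
Then Σ (x_i + x_{i+1})·c_i = 3638, so x̄ = 3638 / (6·107) = 17/3.

17/3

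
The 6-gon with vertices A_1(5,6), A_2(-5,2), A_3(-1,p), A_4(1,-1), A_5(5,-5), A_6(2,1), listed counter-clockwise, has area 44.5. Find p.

Write out the shoelace sum; only the two edges meeting at A_3 involve p:
2·Area = [((-5)·p − (-1)·2) + ((-1)·(-1) − 1·p)] + 62
       = -6·p + 65 = 89
⇒ p = -4.

-4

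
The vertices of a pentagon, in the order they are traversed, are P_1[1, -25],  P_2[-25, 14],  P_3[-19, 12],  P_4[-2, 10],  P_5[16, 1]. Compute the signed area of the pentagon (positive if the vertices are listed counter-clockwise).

Apply the surveyor's formula: 2A = Σ (x_i·y_{i+1} − x_{i+1}·y_i), indices taken mod 5.
Σ = (-611) + (-34) + (-166) + (-162) + (-401) = -1374
Signed area = Σ/2 = -687 (negative ⇒ clockwise traversal).

-687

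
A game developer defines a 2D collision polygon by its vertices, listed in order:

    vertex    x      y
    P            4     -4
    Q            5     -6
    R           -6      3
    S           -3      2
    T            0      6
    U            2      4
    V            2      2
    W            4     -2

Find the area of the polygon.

41

Apply Gauss's area formula: 2A = Σ (x_i·y_{i+1} − x_{i+1}·y_i), indices taken mod 8.
P→Q: (4)(-6) − (5)(-4) = -4
Q→R: (5)(3) − (-6)(-6) = -21
R→S: (-6)(2) − (-3)(3) = -3
S→T: (-3)(6) − (0)(2) = -18
T→U: (0)(4) − (2)(6) = -12
U→V: (2)(2) − (2)(4) = -4
V→W: (2)(-2) − (4)(2) = -12
W→P: (4)(-4) − (4)(-2) = -8
Σ = -82
Area = |Σ|/2 = 41.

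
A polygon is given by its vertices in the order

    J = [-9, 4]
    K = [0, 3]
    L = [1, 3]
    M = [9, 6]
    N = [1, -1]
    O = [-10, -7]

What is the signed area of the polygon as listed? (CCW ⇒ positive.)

Apply Gauss's area formula: 2A = Σ (x_i·y_{i+1} − x_{i+1}·y_i), indices taken mod 6.
Σ = (-27) + (-3) + (-21) + (-15) + (-17) + (-103) = -186
Signed area = Σ/2 = -93 (negative ⇒ clockwise traversal).

-93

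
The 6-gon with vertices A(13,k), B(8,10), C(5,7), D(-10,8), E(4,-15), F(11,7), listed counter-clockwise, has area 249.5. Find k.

Write out the shoelace sum; only the two edges meeting at A involve k:
2·Area = [(11·k − 13·7) + (13·10 − 8·k)] + 427
       = 3·k + 466 = 499
⇒ k = 11.

11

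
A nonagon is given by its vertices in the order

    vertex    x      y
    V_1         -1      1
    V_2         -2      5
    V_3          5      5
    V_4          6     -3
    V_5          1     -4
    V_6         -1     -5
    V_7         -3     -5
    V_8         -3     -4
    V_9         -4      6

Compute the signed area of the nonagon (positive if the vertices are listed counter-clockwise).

-79

Cross-terms: -3, -35, -45, -21, -9, -10, -3, -34, 2  ⇒  Σ = -158
Signed area = Σ/2 = -79 (negative ⇒ clockwise traversal).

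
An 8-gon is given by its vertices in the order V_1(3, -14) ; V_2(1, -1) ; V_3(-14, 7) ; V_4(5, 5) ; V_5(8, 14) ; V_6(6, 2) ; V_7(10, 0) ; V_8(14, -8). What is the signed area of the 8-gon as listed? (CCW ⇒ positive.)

Σ = (11) + (-7) + (-105) + (30) + (-68) + (-20) + (-80) + (-172) = -411
Signed area = Σ/2 = -205.5 (negative ⇒ clockwise traversal).

-205.5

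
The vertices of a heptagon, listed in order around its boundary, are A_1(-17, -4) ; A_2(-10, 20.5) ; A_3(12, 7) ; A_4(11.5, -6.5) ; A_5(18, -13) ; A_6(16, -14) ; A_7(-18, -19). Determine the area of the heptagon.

Cross-terms: -388.5, -316, -158.5, -32.5, -44, -556, -251  ⇒  Σ = -1746.5
Area = |Σ|/2 = 873.25.

873.25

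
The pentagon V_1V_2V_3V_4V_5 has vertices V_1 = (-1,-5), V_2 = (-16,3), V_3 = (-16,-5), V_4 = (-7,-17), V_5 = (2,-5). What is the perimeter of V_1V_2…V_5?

|V_1V_2| = √((-15)² + (8)²) = √289 = 17
|V_2V_3| = √((0)² + (-8)²) = √64 = 8
|V_3V_4| = √((9)² + (-12)²) = √225 = 15
|V_4V_5| = √((9)² + (12)²) = √225 = 15
|V_5V_1| = √((-3)² + (0)²) = √9 = 3
Perimeter = 17 + 8 + 15 + 15 + 3 = 58.

58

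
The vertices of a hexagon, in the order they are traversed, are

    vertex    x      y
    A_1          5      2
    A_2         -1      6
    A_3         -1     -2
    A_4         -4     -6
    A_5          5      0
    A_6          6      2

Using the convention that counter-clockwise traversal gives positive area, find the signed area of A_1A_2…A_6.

40

A_1→A_2: (5)(6) − (-1)(2) = 32
A_2→A_3: (-1)(-2) − (-1)(6) = 8
A_3→A_4: (-1)(-6) − (-4)(-2) = -2
A_4→A_5: (-4)(0) − (5)(-6) = 30
A_5→A_6: (5)(2) − (6)(0) = 10
A_6→A_1: (6)(2) − (5)(2) = 2
Σ = 80
Signed area = Σ/2 = 40 (positive ⇒ counter-clockwise traversal).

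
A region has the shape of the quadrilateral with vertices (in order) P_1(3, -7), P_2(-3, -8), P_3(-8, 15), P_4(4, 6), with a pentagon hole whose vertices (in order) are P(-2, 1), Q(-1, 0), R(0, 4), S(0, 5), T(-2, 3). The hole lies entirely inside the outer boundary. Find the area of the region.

Outer boundary:
Apply Gauss's area formula: 2A = Σ (x_i·y_{i+1} − x_{i+1}·y_i), indices taken mod 4.
Σ = (-45) + (-109) + (-108) + (-46) = -308
Area = |Σ|/2 = 154.
Hole:
P→Q: (-2)(0) − (-1)(1) = 1
Q→R: (-1)(4) − (0)(0) = -4
R→S: (0)(5) − (0)(4) = 0
S→T: (0)(3) − (-2)(5) = 10
T→P: (-2)(1) − (-2)(3) = 4
Σ = 11
Area = |Σ|/2 = 5.5.
Net area = 154 − 5.5 = 148.5.

148.5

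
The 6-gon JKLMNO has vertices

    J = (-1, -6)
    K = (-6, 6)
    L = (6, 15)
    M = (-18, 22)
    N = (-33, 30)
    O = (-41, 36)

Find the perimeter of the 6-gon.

|JK| = √((-5)² + (12)²) = √169 = 13
|KL| = √((12)² + (9)²) = √225 = 15
|LM| = √((-24)² + (7)²) = √625 = 25
|MN| = √((-15)² + (8)²) = √289 = 17
|NO| = √((-8)² + (6)²) = √100 = 10
|OJ| = √((40)² + (-42)²) = √3364 = 58
Perimeter = 13 + 15 + 25 + 17 + 10 + 58 = 138.

138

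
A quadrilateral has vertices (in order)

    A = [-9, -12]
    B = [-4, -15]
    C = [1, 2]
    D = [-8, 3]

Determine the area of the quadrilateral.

118

Σ = (87) + (7) + (19) + (123) = 236
Area = |Σ|/2 = 118.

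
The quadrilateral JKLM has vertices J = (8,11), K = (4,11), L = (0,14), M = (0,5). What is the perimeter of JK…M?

|JK| = √((-4)² + (0)²) = √16 = 4
|KL| = √((-4)² + (3)²) = √25 = 5
|LM| = √((0)² + (-9)²) = √81 = 9
|MJ| = √((8)² + (6)²) = √100 = 10
Perimeter = 4 + 5 + 9 + 10 = 28.

28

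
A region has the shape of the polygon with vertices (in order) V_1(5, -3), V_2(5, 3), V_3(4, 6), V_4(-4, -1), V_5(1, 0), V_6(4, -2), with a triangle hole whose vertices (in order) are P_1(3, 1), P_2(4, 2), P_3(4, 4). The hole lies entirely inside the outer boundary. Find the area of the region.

Outer boundary:
Cross-terms: 30, 18, 20, 1, -2, -2  ⇒  Σ = 65
Area = |Σ|/2 = 32.5.
Hole:
Σ = (2) + (8) + (-8) = 2
Area = |Σ|/2 = 1.
Net area = 32.5 − 1 = 31.5.

31.5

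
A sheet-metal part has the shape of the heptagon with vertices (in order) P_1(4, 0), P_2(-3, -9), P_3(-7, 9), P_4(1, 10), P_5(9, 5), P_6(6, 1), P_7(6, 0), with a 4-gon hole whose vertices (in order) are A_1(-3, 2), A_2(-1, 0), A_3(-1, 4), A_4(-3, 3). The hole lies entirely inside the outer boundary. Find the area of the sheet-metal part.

153.5

Outer boundary:
Apply the surveyor's formula: 2A = Σ (x_i·y_{i+1} − x_{i+1}·y_i), indices taken mod 7.
Σ = (-36) + (-90) + (-79) + (-85) + (-21) + (-6) + (0) = -317
Area = |Σ|/2 = 158.5.
Hole:
Apply Gauss's area formula: 2A = Σ (x_i·y_{i+1} − x_{i+1}·y_i), indices taken mod 4.
Σ = (2) + (-4) + (9) + (3) = 10
Area = |Σ|/2 = 5.
Net area = 158.5 − 5 = 153.5.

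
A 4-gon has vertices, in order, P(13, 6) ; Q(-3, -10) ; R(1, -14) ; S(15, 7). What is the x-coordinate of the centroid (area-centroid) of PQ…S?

185/39

Apply the surveyor's formula. First the cross-terms c_i = x_i·y_{i+1} − x_{i+1}·y_i:
  -112, 52, 217, -1  ⇒  2A = 156, A = 78.
Then Σ (x_i + x_{i+1})·c_i = 2220, so x̄ = 2220 / (6·78) = 185/39.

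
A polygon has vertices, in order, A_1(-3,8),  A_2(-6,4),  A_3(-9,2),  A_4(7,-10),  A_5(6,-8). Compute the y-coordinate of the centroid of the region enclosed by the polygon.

-26/123

Apply the shoelace formula. First the cross-terms c_i = x_i·y_{i+1} − x_{i+1}·y_i:
  36, 24, 76, 4, 24  ⇒  2A = 164, A = 82.
Then Σ (y_i + y_{i+1})·c_i = -104, so ȳ = -104 / (6·82) = -26/123.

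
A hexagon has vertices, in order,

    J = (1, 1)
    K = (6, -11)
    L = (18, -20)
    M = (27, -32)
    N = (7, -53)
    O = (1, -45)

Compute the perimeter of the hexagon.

128

|JK| = √((5)² + (-12)²) = √169 = 13
|KL| = √((12)² + (-9)²) = √225 = 15
|LM| = √((9)² + (-12)²) = √225 = 15
|MN| = √((-20)² + (-21)²) = √841 = 29
|NO| = √((-6)² + (8)²) = √100 = 10
|OJ| = √((0)² + (46)²) = √2116 = 46
Perimeter = 13 + 15 + 15 + 29 + 10 + 46 = 128.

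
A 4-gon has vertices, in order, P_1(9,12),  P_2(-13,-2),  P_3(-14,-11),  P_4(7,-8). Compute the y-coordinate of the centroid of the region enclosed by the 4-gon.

-67/39

Apply the surveyor's formula. First the cross-terms c_i = x_i·y_{i+1} − x_{i+1}·y_i:
  138, 115, 189, 156  ⇒  2A = 598, A = 299.
Then Σ (y_i + y_{i+1})·c_i = -3082, so ȳ = -3082 / (6·299) = -67/39.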